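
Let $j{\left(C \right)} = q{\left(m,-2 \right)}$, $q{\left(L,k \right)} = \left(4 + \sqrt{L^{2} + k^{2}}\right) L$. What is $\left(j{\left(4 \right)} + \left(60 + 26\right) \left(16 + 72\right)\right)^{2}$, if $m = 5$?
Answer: $57578469 + 75880 \sqrt{29} \approx 5.7987 \cdot 10^{7}$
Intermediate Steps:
$q{\left(L,k \right)} = L \left(4 + \sqrt{L^{2} + k^{2}}\right)$
$j{\left(C \right)} = 20 + 5 \sqrt{29}$ ($j{\left(C \right)} = 5 \left(4 + \sqrt{5^{2} + \left(-2\right)^{2}}\right) = 5 \left(4 + \sqrt{25 + 4}\right) = 5 \left(4 + \sqrt{29}\right) = 20 + 5 \sqrt{29}$)
$\left(j{\left(4 \right)} + \left(60 + 26\right) \left(16 + 72\right)\right)^{2} = \left(\left(20 + 5 \sqrt{29}\right) + \left(60 + 26\right) \left(16 + 72\right)\right)^{2} = \left(\left(20 + 5 \sqrt{29}\right) + 86 \cdot 88\right)^{2} = \left(\left(20 + 5 \sqrt{29}\right) + 7568\right)^{2} = \left(7588 + 5 \sqrt{29}\right)^{2}$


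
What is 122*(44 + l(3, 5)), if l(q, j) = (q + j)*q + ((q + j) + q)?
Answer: 9638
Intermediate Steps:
l(q, j) = j + 2*q + q*(j + q) (l(q, j) = (j + q)*q + ((j + q) + q) = q*(j + q) + (j + 2*q) = j + 2*q + q*(j + q))
122*(44 + l(3, 5)) = 122*(44 + (5 + 3² + 2*3 + 5*3)) = 122*(44 + (5 + 9 + 6 + 15)) = 122*(44 + 35) = 122*79 = 9638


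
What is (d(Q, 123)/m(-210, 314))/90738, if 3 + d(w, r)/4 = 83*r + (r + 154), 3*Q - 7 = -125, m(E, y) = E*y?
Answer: -10483/1495815930 ≈ -7.0082e-6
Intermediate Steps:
Q = -118/3 (Q = 7/3 + (1/3)*(-125) = 7/3 - 125/3 = -118/3 ≈ -39.333)
d(w, r) = 604 + 336*r (d(w, r) = -12 + 4*(83*r + (r + 154)) = -12 + 4*(83*r + (154 + r)) = -12 + 4*(154 + 84*r) = -12 + (616 + 336*r) = 604 + 336*r)
(d(Q, 123)/m(-210, 314))/90738 = ((604 + 336*123)/((-210*314)))/90738 = ((604 + 41328)/(-65940))*(1/90738) = (41932*(-1/65940))*(1/90738) = -10483/16485*1/90738 = -10483/1495815930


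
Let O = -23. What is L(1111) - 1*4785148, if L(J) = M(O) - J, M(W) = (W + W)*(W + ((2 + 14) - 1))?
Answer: -4785891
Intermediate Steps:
M(W) = 2*W*(15 + W) (M(W) = (2*W)*(W + (16 - 1)) = (2*W)*(W + 15) = (2*W)*(15 + W) = 2*W*(15 + W))
L(J) = 368 - J (L(J) = 2*(-23)*(15 - 23) - J = 2*(-23)*(-8) - J = 368 - J)
L(1111) - 1*4785148 = (368 - 1*1111) - 1*4785148 = (368 - 1111) - 4785148 = -743 - 4785148 = -4785891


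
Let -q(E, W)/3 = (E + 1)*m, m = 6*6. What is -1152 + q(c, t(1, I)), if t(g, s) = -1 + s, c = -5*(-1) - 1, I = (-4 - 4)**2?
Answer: -1692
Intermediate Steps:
I = 64 (I = (-8)**2 = 64)
m = 36
c = 4 (c = 5 - 1 = 4)
q(E, W) = -108 - 108*E (q(E, W) = -3*(E + 1)*36 = -3*(1 + E)*36 = -3*(36 + 36*E) = -108 - 108*E)
-1152 + q(c, t(1, I)) = -1152 + (-108 - 108*4) = -1152 + (-108 - 432) = -1152 - 540 = -1692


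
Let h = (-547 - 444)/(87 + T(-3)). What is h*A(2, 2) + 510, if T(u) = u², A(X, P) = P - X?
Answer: 510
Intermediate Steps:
h = -991/96 (h = (-547 - 444)/(87 + (-3)²) = -991/(87 + 9) = -991/96 ≈ -10.323)
h*A(2, 2) + 510 = -991*(2 - 1*2)/96 + 510 = -991*(2 - 2)/96 + 510 = -991/96*0 + 510 = 0 + 510 = 510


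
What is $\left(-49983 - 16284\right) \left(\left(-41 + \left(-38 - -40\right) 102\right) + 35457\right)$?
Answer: $-2360430540$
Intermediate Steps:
$\left(-49983 - 16284\right) \left(\left(-41 + \left(-38 - -40\right) 102\right) + 35457\right) = - 66267 \left(\left(-41 + \left(-38 + 40\right) 102\right) + 35457\right) = - 66267 \left(\left(-41 + 2 \cdot 102\right) + 35457\right) = - 66267 \left(\left(-41 + 204\right) + 35457\right) = - 66267 \left(163 + 35457\right) = \left(-66267\right) 35620 = -2360430540$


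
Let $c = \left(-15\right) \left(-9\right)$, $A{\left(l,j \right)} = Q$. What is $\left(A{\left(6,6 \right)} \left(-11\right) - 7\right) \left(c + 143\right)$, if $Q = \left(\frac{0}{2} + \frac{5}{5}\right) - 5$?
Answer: $10286$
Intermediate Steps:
$Q = -4$ ($Q = \left(0 \cdot \frac{1}{2} + 5 \cdot \frac{1}{5}\right) - 5 = \left(0 + 1\right) - 5 = 1 - 5 = -4$)
$A{\left(l,j \right)} = -4$
$c = 135$
$\left(A{\left(6,6 \right)} \left(-11\right) - 7\right) \left(c + 143\right) = \left(\left(-4\right) \left(-11\right) - 7\right) \left(135 + 143\right) = \left(44 - 7\right) 278 = 37 \cdot 278 = 10286$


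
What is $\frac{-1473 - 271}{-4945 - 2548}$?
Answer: $\frac{1744}{7493} \approx 0.23275$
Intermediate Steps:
$\frac{-1473 - 271}{-4945 - 2548} = - \frac{1744}{-7493} = \left(-1744\right) \left(- \frac{1}{7493}\right) = \frac{1744}{7493}$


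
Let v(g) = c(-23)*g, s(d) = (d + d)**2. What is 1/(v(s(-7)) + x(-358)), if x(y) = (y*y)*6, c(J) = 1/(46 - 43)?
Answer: 3/2307148 ≈ 1.3003e-6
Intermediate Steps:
c(J) = 1/3
s(d) = 4*d**2 (s(d) = (2*d)**2 = 4*d**2)
x(y) = 6*y**2 (x(y) = y**2*6 = 6*y**2)
v(g) = g/3
1/(v(s(-7)) + x(-358)) = 1/((4*(-7)**2)/3 + 6*(-358)**2) = 1/((4*49)/3 + 6*128164) = 1/((1/3)*196 + 768984) = 1/(196/3 + 768984) = 1/(2307148/3) = 3/2307148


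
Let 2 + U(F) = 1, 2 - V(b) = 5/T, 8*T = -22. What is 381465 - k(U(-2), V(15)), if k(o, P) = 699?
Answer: 380766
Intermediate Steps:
T = -11/4 (T = (⅛)*(-22) = -11/4 ≈ -2.7500)
V(b) = 42/11 (V(b) = 2 - 5/(-11/4) = 2 - 5*(-4)/11 = 2 - 1*(-20/11) = 2 + 20/11 = 42/11)
U(F) = -1 (U(F) = -2 + 1 = -1)
381465 - k(U(-2), V(15)) = 381465 - 1*699 = 381465 - 699 = 380766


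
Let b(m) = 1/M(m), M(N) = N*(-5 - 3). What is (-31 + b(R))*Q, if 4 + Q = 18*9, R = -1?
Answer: -19513/4 ≈ -4878.3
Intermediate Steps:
M(N) = -8*N (M(N) = N*(-8) = -8*N)
Q = 158 (Q = -4 + 18*9 = -4 + 162 = 158)
b(m) = -1/(8*m) (b(m) = 1/(-8*m) = -1/(8*m))
(-31 + b(R))*Q = (-31 - ⅛/(-1))*158 = (-31 - ⅛*(-1))*158 = (-31 + ⅛)*158 = -247/8*158 = -19513/4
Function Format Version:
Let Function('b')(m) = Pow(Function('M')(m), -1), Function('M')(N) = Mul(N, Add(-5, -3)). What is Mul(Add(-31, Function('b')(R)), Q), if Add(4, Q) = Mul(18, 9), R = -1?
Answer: Rational(-19513, 4) ≈ -4878.3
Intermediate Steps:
Function('M')(N) = Mul(-8, N) (Function('M')(N) = Mul(N, -8) = Mul(-8, N))
Q = 158 (Q = Add(-4, Mul(18, 9)) = Add(-4, 162) = 158)
Function('b')(m) = Mul(Rational(-1, 8), Pow(m, -1)) (Function('b')(m) = Pow(Mul(-8, m), -1) = Mul(Rational(-1, 8), Pow(m, -1)))
Mul(Add(-31, Function('b')(R)), Q) = Mul(Add(-31, Mul(Rational(-1, 8), Pow(-1, -1))), 158) = Mul(Add(-31, Mul(Rational(-1, 8), -1)), 158) = Mul(Add(-31, Rational(1, 8)), 158) = Mul(Rational(-247, 8), 158) = Rational(-19513, 4)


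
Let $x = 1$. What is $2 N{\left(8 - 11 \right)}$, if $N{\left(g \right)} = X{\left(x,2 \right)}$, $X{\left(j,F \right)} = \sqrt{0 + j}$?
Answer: $2$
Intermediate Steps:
$X{\left(j,F \right)} = \sqrt{j}$
$N{\left(g \right)} = 1$ ($N{\left(g \right)} = \sqrt{1} = 1$)
$2 N{\left(8 - 11 \right)} = 2 \cdot 1 = 2$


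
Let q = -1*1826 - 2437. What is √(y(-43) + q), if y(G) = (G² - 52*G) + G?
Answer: I*√221 ≈ 14.866*I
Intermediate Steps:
q = -4263 (q = -1826 - 2437 = -4263)
y(G) = G² - 51*G
√(y(-43) + q) = √(-43*(-51 - 43) - 4263) = √(-43*(-94) - 4263) = √(4042 - 4263) = √(-221) = I*√221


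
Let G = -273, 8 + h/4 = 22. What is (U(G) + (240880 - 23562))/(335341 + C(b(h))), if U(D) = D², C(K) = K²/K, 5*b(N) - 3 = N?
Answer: 1459235/1676764 ≈ 0.87027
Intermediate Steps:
h = 56 (h = -32 + 4*22 = -32 + 88 = 56)
b(N) = ⅗ + N/5
C(K) = K
(U(G) + (240880 - 23562))/(335341 + C(b(h))) = ((-273)² + (240880 - 23562))/(335341 + (⅗ + (⅕)*56)) = (74529 + 217318)/(335341 + (⅗ + 56/5)) = 291847/(335341 + 59/5) = 291847/(1676764/5) = 291847*(5/1676764) = 1459235/1676764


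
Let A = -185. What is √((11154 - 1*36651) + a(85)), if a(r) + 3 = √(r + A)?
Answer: √(-25500 + 10*I) ≈ 0.0313 + 159.69*I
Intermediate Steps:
a(r) = -3 + √(-185 + r) (a(r) = -3 + √(r - 185) = -3 + √(-185 + r))
√((11154 - 1*36651) + a(85)) = √((11154 - 1*36651) + (-3 + √(-185 + 85))) = √((11154 - 36651) + (-3 + √(-100))) = √(-25497 + (-3 + 10*I)) = √(-25500 + 10*I)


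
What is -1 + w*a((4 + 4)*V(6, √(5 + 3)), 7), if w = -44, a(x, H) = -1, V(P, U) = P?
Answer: 43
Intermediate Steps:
-1 + w*a((4 + 4)*V(6, √(5 + 3)), 7) = -1 - 44*(-1) = -1 + 44 = 43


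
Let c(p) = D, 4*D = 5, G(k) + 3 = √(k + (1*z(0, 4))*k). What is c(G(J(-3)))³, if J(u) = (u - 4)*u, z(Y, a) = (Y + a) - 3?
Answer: 125/64 ≈ 1.9531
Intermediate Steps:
z(Y, a) = -3 + Y + a
J(u) = u*(-4 + u) (J(u) = (-4 + u)*u = u*(-4 + u))
G(k) = -3 + √2*√k (G(k) = -3 + √(k + (1*(-3 + 0 + 4))*k) = -3 + √(k + (1*1)*k) = -3 + √(k + 1*k) = -3 + √(k + k) = -3 + √(2*k) = -3 + √2*√k)
D = 5/4 (D = (¼)*5 = 5/4 ≈ 1.2500)
c(p) = 5/4
c(G(J(-3)))³ = (5/4)³ = 125/64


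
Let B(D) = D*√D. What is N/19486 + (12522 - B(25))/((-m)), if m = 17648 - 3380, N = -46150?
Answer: -450018071/139013124 ≈ -3.2372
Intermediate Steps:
B(D) = D^(3/2)
m = 14268
N/19486 + (12522 - B(25))/((-m)) = -46150/19486 + (12522 - 25^(3/2))/((-1*14268)) = -46150*1/19486 + (12522 - 1*125)/(-14268) = -23075/9743 + (12522 - 125)*(-1/14268) = -23075/9743 + 12397*(-1/14268) = -23075/9743 - 12397/14268 = -450018071/139013124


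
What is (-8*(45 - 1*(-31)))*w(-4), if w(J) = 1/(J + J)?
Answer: 76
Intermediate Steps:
w(J) = 1/(2*J)
(-8*(45 - 1*(-31)))*w(-4) = (-8*(45 - 1*(-31)))*((½)/(-4)) = (-8*(45 + 31))*((½)*(-¼)) = -8*76*(-⅛) = -608*(-⅛) = 76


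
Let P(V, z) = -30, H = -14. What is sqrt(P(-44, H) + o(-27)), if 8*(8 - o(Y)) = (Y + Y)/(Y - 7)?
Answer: I*sqrt(102646)/68 ≈ 4.7115*I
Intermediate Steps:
o(Y) = 8 - Y/(4*(-7 + Y)) (o(Y) = 8 - (Y + Y)/(8*(Y - 7)) = 8 - 2*Y/(8*(-7 + Y)) = 8 - Y/(4*(-7 + Y)))
sqrt(P(-44, H) + o(-27)) = sqrt(-30 + (-224 + 31*(-27))/(4*(-7 - 27))) = sqrt(-30 + (1/4)*(-224 - 837)/(-34)) = sqrt(-30 + (1/4)*(-1/34)*(-1061)) = sqrt(-30 + 1061/136) = sqrt(-3019/136) = I*sqrt(102646)/68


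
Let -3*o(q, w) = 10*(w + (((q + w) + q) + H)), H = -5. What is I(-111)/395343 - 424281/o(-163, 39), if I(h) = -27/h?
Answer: -8176879259/16252990 ≈ -503.10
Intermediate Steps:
o(q, w) = 50/3 - 20*q/3 - 20*w/3 (o(q, w) = -10*(w + (((q + w) + q) - 5))/3 = -10*(w + ((w + 2*q) - 5))/3 = -10*(w + (-5 + w + 2*q))/3 = -10*(-5 + 2*q + 2*w)/3 = -(-50 + 20*q + 20*w)/3 = 50/3 - 20*q/3 - 20*w/3)
I(-111)/395343 - 424281/o(-163, 39) = -27/(-111)/395343 - 424281/(50/3 - 20/3*(-163) - 20/3*39) = -27*(-1/111)*(1/395343) - 424281/(50/3 + 3260/3 - 260) = (9/37)*(1/395343) - 424281/2530/3 = 1/1625299 - 424281*3/2530 = 1/1625299 - 5031/10 = -8176879259/16252990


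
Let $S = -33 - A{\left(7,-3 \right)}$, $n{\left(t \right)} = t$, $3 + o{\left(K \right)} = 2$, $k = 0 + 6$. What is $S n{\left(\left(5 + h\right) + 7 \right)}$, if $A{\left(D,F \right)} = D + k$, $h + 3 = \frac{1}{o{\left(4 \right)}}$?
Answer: $-368$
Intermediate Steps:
$k = 6$
$o{\left(K \right)} = -1$ ($o{\left(K \right)} = -3 + 2 = -1$)
$h = -4$ ($h = -3 + \frac{1}{-1} = -3 - 1 = -4$)
$A{\left(D,F \right)} = 6 + D$ ($A{\left(D,F \right)} = D + 6 = 6 + D$)
$S = -46$ ($S = -33 - \left(6 + 7\right) = -33 - 13 = -46$)
$S n{\left(\left(5 + h\right) + 7 \right)} = - 46 \left(\left(5 - 4\right) + 7\right) = - 46 \left(1 + 7\right) = \left(-46\right) 8 = -368$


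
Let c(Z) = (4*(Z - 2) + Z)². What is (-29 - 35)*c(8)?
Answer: -65536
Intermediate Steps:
c(Z) = (-8 + 5*Z)² (c(Z) = (4*(-2 + Z) + Z)² = ((-8 + 4*Z) + Z)² = (-8 + 5*Z)²)
(-29 - 35)*c(8) = (-29 - 35)*(-8 + 5*8)² = -64*(-8 + 40)² = -64*32² = -64*1024 = -65536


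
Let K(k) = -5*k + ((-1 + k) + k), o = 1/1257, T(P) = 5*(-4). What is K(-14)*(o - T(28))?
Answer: 1030781/1257 ≈ 820.03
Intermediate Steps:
T(P) = -20
o = 1/1257 ≈ 0.00079555
K(k) = -1 - 3*k (K(k) = -5*k + (-1 + 2*k) = -1 - 3*k)
K(-14)*(o - T(28)) = (-1 - 3*(-14))*(1/1257 - 1*(-20)) = (-1 + 42)*(1/1257 + 20) = 41*(25141/1257) = 1030781/1257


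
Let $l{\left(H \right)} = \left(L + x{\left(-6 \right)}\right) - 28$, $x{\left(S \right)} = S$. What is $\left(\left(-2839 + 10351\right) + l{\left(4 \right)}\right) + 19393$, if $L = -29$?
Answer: $26842$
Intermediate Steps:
$l{\left(H \right)} = -63$ ($l{\left(H \right)} = \left(-29 - 6\right) - 28 = -35 - 28 = -63$)
$\left(\left(-2839 + 10351\right) + l{\left(4 \right)}\right) + 19393 = \left(\left(-2839 + 10351\right) - 63\right) + 19393 = \left(7512 - 63\right) + 19393 = 7449 + 19393 = 26842$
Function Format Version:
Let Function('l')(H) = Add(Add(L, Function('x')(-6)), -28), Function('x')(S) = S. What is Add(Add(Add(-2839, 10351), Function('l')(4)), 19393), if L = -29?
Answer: 26842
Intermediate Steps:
Function('l')(H) = -63 (Function('l')(H) = Add(Add(-29, -6), -28) = Add(-35, -28) = -63)
Add(Add(Add(-2839, 10351), Function('l')(4)), 19393) = Add(Add(Add(-2839, 10351), -63), 19393) = Add(Add(7512, -63), 19393) = Add(7449, 19393) = 26842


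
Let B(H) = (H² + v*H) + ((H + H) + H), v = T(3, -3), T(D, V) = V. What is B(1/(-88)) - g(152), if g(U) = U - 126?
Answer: -201343/7744 ≈ -26.000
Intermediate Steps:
v = -3
g(U) = -126 + U
B(H) = H² (B(H) = (H² - 3*H) + ((H + H) + H) = (H² - 3*H) + (2*H + H) = (H² - 3*H) + 3*H = H²)
B(1/(-88)) - g(152) = (1/(-88))² - (-126 + 152) = (-1/88)² - 1*26 = 1/7744 - 26 = -201343/7744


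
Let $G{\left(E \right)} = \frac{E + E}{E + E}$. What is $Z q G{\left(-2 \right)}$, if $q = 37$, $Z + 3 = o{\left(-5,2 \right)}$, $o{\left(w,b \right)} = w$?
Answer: $-296$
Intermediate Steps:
$G{\left(E \right)} = 1$ ($G{\left(E \right)} = \frac{2 E}{2 E} = 2 E \frac{1}{2 E} = 1$)
$Z = -8$ ($Z = -3 - 5 = -8$)
$Z q G{\left(-2 \right)} = \left(-8\right) 37 \cdot 1 = \left(-296\right) 1 = -296$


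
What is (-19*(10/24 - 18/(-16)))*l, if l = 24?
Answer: -703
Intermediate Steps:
(-19*(10/24 - 18/(-16)))*l = -19*(10/24 - 18/(-16))*24 = -19*(10*(1/24) - 18*(-1/16))*24 = -19*(5/12 + 9/8)*24 = -19*37/24*24 = -703/24*24 = -703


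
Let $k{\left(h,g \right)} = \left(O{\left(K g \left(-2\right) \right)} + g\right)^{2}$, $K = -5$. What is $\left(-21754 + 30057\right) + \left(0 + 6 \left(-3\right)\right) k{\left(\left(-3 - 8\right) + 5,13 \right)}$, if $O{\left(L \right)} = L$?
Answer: $-359779$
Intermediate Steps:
$k{\left(h,g \right)} = 121 g^{2}$ ($k{\left(h,g \right)} = \left(- 5 g \left(-2\right) + g\right)^{2} = \left(10 g + g\right)^{2} = \left(11 g\right)^{2} = 121 g^{2}$)
$\left(-21754 + 30057\right) + \left(0 + 6 \left(-3\right)\right) k{\left(\left(-3 - 8\right) + 5,13 \right)} = \left(-21754 + 30057\right) + \left(0 + 6 \left(-3\right)\right) 121 \cdot 13^{2} = 8303 + \left(0 - 18\right) 121 \cdot 169 = 8303 - 368082 = -359779$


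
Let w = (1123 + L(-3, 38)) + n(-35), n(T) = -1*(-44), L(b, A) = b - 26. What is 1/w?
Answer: 1/1138 ≈ 0.00087873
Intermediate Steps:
L(b, A) = -26 + b
n(T) = 44
w = 1138 (w = (1123 + (-26 - 3)) + 44 = (1123 - 29) + 44 = 1094 + 44 = 1138)
1/w = 1/1138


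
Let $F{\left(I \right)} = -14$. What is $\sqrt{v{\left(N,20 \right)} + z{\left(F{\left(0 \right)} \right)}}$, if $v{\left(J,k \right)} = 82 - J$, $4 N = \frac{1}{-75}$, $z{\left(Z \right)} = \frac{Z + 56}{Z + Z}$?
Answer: $\frac{\sqrt{72453}}{30} \approx 8.9724$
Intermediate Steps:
$z{\left(Z \right)} = \frac{56 + Z}{2 Z}$
$N = - \frac{1}{300}$ ($N = \frac{1}{4 \left(-75\right)} = \frac{1}{4} \left(- \frac{1}{75}\right) = - \frac{1}{300} \approx -0.0033333$)
$\sqrt{v{\left(N,20 \right)} + z{\left(F{\left(0 \right)} \right)}} = \sqrt{\left(82 - - \frac{1}{300}\right) + \frac{56 - 14}{2 \left(-14\right)}} = \sqrt{\left(82 + \frac{1}{300}\right) + \frac{1}{2} \left(- \frac{1}{14}\right) 42} = \sqrt{\frac{24601}{300} - \frac{3}{2}} = \sqrt{\frac{24151}{300}} = \frac{\sqrt{72453}}{30}$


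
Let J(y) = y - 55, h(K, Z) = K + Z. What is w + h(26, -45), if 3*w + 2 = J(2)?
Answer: -112/3 ≈ -37.333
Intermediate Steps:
J(y) = -55 + y
w = -55/3 (w = -2/3 + (-55 + 2)/3 = -2/3 + (1/3)*(-53) = -2/3 - 53/3 = -55/3 ≈ -18.333)
w + h(26, -45) = -55/3 + (26 - 45) = -55/3 - 19 = -112/3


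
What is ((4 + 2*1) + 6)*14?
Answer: 168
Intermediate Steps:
((4 + 2*1) + 6)*14 = ((4 + 2) + 6)*14 = (6 + 6)*14 = 12*14 = 168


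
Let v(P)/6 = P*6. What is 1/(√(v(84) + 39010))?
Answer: √42034/42034 ≈ 0.0048775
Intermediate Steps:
v(P) = 36*P (v(P) = 6*(P*6) = 6*(6*P) = 36*P)
1/(√(v(84) + 39010)) = 1/(√(36*84 + 39010)) = 1/(√(3024 + 39010)) = 1/(√42034) = √42034/42034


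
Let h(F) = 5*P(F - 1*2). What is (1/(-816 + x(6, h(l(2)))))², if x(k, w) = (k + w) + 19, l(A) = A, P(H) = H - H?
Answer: 1/625681 ≈ 1.5983e-6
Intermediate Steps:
P(H) = 0
h(F) = 0 (h(F) = 5*0 = 0)
x(k, w) = 19 + k + w
(1/(-816 + x(6, h(l(2)))))² = (1/(-816 + (19 + 6 + 0)))² = (1/(-816 + 25))² = (1/(-791))² = (-1/791)² = 1/625681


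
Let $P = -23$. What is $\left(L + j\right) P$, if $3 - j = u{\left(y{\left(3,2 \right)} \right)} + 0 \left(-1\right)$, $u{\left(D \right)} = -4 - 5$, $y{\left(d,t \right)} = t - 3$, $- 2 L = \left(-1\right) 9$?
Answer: $- \frac{759}{2} \approx -379.5$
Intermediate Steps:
$L = \frac{9}{2}$ ($L = - \frac{\left(-1\right) 9}{2} = \left(- \frac{1}{2}\right) \left(-9\right) = \frac{9}{2} \approx 4.5$)
$y{\left(d,t \right)} = -3 + t$
$u{\left(D \right)} = -9$
$j = 12$ ($j = 3 - \left(-9 + 0 \left(-1\right)\right) = 3 - \left(-9 + 0\right) = 3 - -9 = 3 + 9 = 12$)
$\left(L + j\right) P = \left(\frac{9}{2} + 12\right) \left(-23\right) = \frac{33}{2} \left(-23\right) = - \frac{759}{2}$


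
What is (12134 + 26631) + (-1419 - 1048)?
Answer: 36298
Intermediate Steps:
(12134 + 26631) + (-1419 - 1048) = 38765 - 2467 = 36298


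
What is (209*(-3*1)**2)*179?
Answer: 336699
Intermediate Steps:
(209*(-3*1)**2)*179 = (209*(-3)**2)*179 = (209*9)*179 = 1881*179 = 336699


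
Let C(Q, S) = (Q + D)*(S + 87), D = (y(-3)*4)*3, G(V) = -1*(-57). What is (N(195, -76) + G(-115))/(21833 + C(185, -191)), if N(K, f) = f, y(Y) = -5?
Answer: -19/8833 ≈ -0.0021510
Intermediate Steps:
G(V) = 57
D = -60 (D = -5*4*3 = -20*3 = -60)
C(Q, S) = (-60 + Q)*(87 + S) (C(Q, S) = (Q - 60)*(S + 87) = (-60 + Q)*(87 + S))
(N(195, -76) + G(-115))/(21833 + C(185, -191)) = (-76 + 57)/(21833 + (-5220 - 60*(-191) + 87*185 + 185*(-191))) = -19/(21833 + (-5220 + 11460 + 16095 - 35335)) = -19/(21833 - 13000) = -19/8833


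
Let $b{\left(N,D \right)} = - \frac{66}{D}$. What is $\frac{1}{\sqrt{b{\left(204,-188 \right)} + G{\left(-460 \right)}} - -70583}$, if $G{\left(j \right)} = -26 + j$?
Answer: $\frac{6634802}{468304275217} - \frac{i \sqrt{4291194}}{468304275217} \approx 1.4168 \cdot 10^{-5} - 4.4234 \cdot 10^{-9} i$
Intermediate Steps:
$\frac{1}{\sqrt{b{\left(204,-188 \right)} + G{\left(-460 \right)}} - -70583} = \frac{1}{\sqrt{- \frac{66}{-188} - 486} - -70583} = \frac{1}{\sqrt{\left(-66\right) \left(- \frac{1}{188}\right) - 486} + 70583} = \frac{1}{\sqrt{\frac{33}{94} - 486} + 70583} = \frac{1}{\sqrt{- \frac{45651}{94}} + 70583} = \frac{1}{\frac{i \sqrt{4291194}}{94} + 70583} = \frac{1}{70583 + \frac{i \sqrt{4291194}}{94}}$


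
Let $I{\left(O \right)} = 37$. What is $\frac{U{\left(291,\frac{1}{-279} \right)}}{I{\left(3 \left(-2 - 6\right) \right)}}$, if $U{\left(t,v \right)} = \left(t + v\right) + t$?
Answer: $\frac{162377}{10323} \approx 15.73$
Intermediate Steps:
$U{\left(t,v \right)} = v + 2 t$
$\frac{U{\left(291,\frac{1}{-279} \right)}}{I{\left(3 \left(-2 - 6\right) \right)}} = \frac{\frac{1}{-279} + 2 \cdot 291}{37} = \left(- \frac{1}{279} + 582\right) \frac{1}{37} = \frac{162377}{279} \cdot \frac{1}{37} = \frac{162377}{10323}$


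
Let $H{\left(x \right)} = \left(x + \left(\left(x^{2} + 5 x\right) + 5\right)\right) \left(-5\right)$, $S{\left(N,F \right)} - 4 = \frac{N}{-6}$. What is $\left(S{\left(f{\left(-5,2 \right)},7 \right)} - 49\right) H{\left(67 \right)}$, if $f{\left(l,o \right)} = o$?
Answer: $1109760$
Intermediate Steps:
$S{\left(N,F \right)} = 4 - \frac{N}{6}$ ($S{\left(N,F \right)} = 4 + \frac{N}{-6} = 4 + N \left(- \frac{1}{6}\right) = 4 - \frac{N}{6}$)
$H{\left(x \right)} = -25 - 30 x - 5 x^{2}$ ($H{\left(x \right)} = \left(x + \left(5 + x^{2} + 5 x\right)\right) \left(-5\right) = \left(5 + x^{2} + 6 x\right) \left(-5\right) = -25 - 30 x - 5 x^{2}$)
$\left(S{\left(f{\left(-5,2 \right)},7 \right)} - 49\right) H{\left(67 \right)} = \left(\left(4 - \frac{1}{3}\right) - 49\right) \left(-25 - 2010 - 5 \cdot 67^{2}\right) = \left(\left(4 - \frac{1}{3}\right) - 49\right) \left(-25 - 2010 - 22445\right) = \left(\frac{11}{3} - 49\right) \left(-25 - 2010 - 22445\right) = \left(- \frac{136}{3}\right) \left(-24480\right) = 1109760$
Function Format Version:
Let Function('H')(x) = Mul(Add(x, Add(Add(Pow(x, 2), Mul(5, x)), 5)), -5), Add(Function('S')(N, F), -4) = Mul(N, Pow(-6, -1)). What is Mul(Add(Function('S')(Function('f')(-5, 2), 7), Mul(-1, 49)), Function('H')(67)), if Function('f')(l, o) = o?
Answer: 1109760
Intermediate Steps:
Function('S')(N, F) = Add(4, Mul(Rational(-1, 6), N)) (Function('S')(N, F) = Add(4, Mul(N, Pow(-6, -1))) = Add(4, Mul(N, Rational(-1, 6))) = Add(4, Mul(Rational(-1, 6), N)))
Function('H')(x) = Add(-25, Mul(-30, x), Mul(-5, Pow(x, 2))) (Function('H')(x) = Mul(Add(x, Add(5, Pow(x, 2), Mul(5, x))), -5) = Mul(Add(5, Pow(x, 2), Mul(6, x)), -5) = Add(-25, Mul(-30, x), Mul(-5, Pow(x, 2))))
Mul(Add(Function('S')(Function('f')(-5, 2), 7), Mul(-1, 49)), Function('H')(67)) = Mul(Add(Add(4, Mul(Rational(-1, 6), 2)), Mul(-1, 49)), Add(-25, Mul(-30, 67), Mul(-5, Pow(67, 2)))) = Mul(Add(Add(4, Rational(-1, 3)), -49), Add(-25, -2010, Mul(-5, 4489))) = Mul(Add(Rational(11, 3), -49), Add(-25, -2010, -22445)) = Mul(Rational(-136, 3), -24480) = 1109760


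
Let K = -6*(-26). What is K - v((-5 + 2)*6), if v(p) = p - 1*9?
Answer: 183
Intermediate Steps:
K = 156
v(p) = -9 + p (v(p) = p - 9 = -9 + p)
K - v((-5 + 2)*6) = 156 - (-9 + (-5 + 2)*6) = 156 - (-9 - 3*6) = 156 - (-9 - 18) = 156 - 1*(-27) = 156 + 27 = 183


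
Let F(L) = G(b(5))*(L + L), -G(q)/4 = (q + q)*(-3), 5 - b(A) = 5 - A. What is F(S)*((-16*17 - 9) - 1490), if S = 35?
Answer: -14876400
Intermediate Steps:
b(A) = A (b(A) = 5 - (5 - A) = 5 + (-5 + A) = A)
G(q) = 24*q (G(q) = -4*(q + q)*(-3) = -4*2*q*(-3) = -(-24)*q = 24*q)
F(L) = 240*L (F(L) = (24*5)*(L + L) = 120*(2*L) = 240*L)
F(S)*((-16*17 - 9) - 1490) = (240*35)*((-16*17 - 9) - 1490) = 8400*((-272 - 9) - 1490) = 8400*(-281 - 1490) = 8400*(-1771) = -14876400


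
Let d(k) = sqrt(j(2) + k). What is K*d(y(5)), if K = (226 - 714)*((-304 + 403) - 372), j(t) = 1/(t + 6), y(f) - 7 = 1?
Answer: 33306*sqrt(130) ≈ 3.7975e+5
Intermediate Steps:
y(f) = 8 (y(f) = 7 + 1 = 8)
j(t) = 1/(6 + t)
d(k) = sqrt(1/8 + k) (d(k) = sqrt(1/(6 + 2) + k) = sqrt(1/8 + k))
K = 133224 (K = -488*(99 - 372) = -488*(-273) = 133224)
K*d(y(5)) = 133224*(sqrt(2 + 16*8)/4) = 133224*(sqrt(2 + 128)/4) = 133224*(sqrt(130)/4) = 33306*sqrt(130)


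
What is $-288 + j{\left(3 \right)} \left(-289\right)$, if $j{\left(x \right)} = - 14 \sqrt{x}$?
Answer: $-288 + 4046 \sqrt{3} \approx 6719.9$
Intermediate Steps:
$-288 + j{\left(3 \right)} \left(-289\right) = -288 + - 14 \sqrt{3} \left(-289\right) = -288 + 4046 \sqrt{3}$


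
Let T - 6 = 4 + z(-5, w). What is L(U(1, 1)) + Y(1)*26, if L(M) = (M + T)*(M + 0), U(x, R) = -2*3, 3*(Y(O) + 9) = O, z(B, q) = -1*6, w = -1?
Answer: -640/3 ≈ -213.33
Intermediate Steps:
z(B, q) = -6
T = 4 (T = 6 + (4 - 6) = 6 - 2 = 4)
Y(O) = -9 + O/3
U(x, R) = -6
L(M) = M*(4 + M) (L(M) = (M + 4)*(M + 0) = (4 + M)*M = M*(4 + M))
L(U(1, 1)) + Y(1)*26 = -6*(4 - 6) + (-9 + (⅓)*1)*26 = -6*(-2) + (-9 + ⅓)*26 = 12 - 26/3*26 = 12 - 676/3 = -640/3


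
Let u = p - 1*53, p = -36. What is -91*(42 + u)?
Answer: 4277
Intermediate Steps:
u = -89 (u = -36 - 1*53 = -36 - 53 = -89)
-91*(42 + u) = -91*(42 - 89) = -91*(-47) = 4277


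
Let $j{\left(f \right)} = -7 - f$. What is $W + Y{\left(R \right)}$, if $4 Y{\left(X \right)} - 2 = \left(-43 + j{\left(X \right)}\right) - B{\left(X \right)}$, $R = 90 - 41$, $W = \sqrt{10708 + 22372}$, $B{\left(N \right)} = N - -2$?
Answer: $-37 + 2 \sqrt{8270} \approx 144.88$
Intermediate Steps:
$B{\left(N \right)} = 2 + N$ ($B{\left(N \right)} = N + 2 = 2 + N$)
$W = 2 \sqrt{8270}$ ($W = \sqrt{33080} = 2 \sqrt{8270} \approx 181.88$)
$R = 49$
$Y{\left(X \right)} = - \frac{25}{2} - \frac{X}{2}$ ($Y{\left(X \right)} = \frac{1}{2} + \frac{\left(-43 - \left(7 + X\right)\right) - \left(2 + X\right)}{4} = \frac{1}{2} + \frac{\left(-50 - X\right) - \left(2 + X\right)}{4} = \frac{1}{2} + \frac{-52 - 2 X}{4} = \frac{1}{2} - \left(13 + \frac{X}{2}\right) = - \frac{25}{2} - \frac{X}{2}$)
$W + Y{\left(R \right)} = 2 \sqrt{8270} - 37 = -37 + 2 \sqrt{8270}$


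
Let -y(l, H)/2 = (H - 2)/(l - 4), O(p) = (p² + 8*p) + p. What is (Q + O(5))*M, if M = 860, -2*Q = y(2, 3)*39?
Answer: 43430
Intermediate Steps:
O(p) = p² + 9*p
y(l, H) = -2*(-2 + H)/(-4 + l) (y(l, H) = -2*(H - 2)/(l - 4) = -2*(-2 + H)/(-4 + l))
Q = -39/2 (Q = -2*(2 - 1*3)/(-4 + 2)*39/2 = -2*(2 - 3)/(-2)*39/2 = -2*(-½)*(-1)*39/2 = -39/2 ≈ -19.500)
(Q + O(5))*M = (-39/2 + 5*(9 + 5))*860 = (-39/2 + 5*14)*860 = (-39/2 + 70)*860 = (101/2)*860 = 43430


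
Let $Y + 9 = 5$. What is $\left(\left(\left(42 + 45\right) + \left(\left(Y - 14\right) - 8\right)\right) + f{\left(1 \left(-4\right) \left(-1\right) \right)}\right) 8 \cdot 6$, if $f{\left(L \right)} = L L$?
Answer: $3696$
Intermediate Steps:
$Y = -4$ ($Y = -9 + 5 = -4$)
$f{\left(L \right)} = L^{2}$
$\left(\left(\left(42 + 45\right) + \left(\left(Y - 14\right) - 8\right)\right) + f{\left(1 \left(-4\right) \left(-1\right) \right)}\right) 8 \cdot 6 = \left(\left(\left(42 + 45\right) - 26\right) + \left(1 \left(-4\right) \left(-1\right)\right)^{2}\right) 8 \cdot 6 = \left(\left(87 - 26\right) + \left(\left(-4\right) \left(-1\right)\right)^{2}\right) 48 = \left(\left(87 - 26\right) + 4^{2}\right) 48 = \left(61 + 16\right) 48 = 77 \cdot 48 = 3696$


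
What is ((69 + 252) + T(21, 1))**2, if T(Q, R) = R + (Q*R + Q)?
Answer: 132496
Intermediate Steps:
T(Q, R) = Q + R + Q*R (T(Q, R) = R + (Q + Q*R) = Q + R + Q*R)
((69 + 252) + T(21, 1))**2 = ((69 + 252) + (21 + 1 + 21*1))**2 = (321 + (21 + 1 + 21))**2 = (321 + 43)**2 = 364**2 = 132496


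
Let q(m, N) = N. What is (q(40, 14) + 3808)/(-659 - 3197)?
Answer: -1911/1928 ≈ -0.99118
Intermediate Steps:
(q(40, 14) + 3808)/(-659 - 3197) = (14 + 3808)/(-659 - 3197) = 3822/(-3856) = 3822*(-1/3856) = -1911/1928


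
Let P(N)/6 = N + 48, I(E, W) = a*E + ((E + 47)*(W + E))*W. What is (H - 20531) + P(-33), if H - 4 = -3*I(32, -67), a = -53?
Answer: -571114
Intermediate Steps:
I(E, W) = -53*E + W*(47 + E)*(E + W) (I(E, W) = -53*E + ((E + 47)*(W + E))*W = -53*E + ((47 + E)*(E + W))*W = -53*E + W*(47 + E)*(E + W))
P(N) = 288 + 6*N (P(N) = 6*(N + 48) = 6*(48 + N) = 288 + 6*N)
H = -550673 (H = 4 - 3*(-53*32 + 47*(-67)² + 32*(-67)² - 67*32² + 47*32*(-67)) = 4 - 3*(-1696 + 47*4489 + 32*4489 - 67*1024 - 100768) = 4 - 3*(-1696 + 210983 + 143648 - 68608 - 100768) = 4 - 3*183559 = 4 - 550677 = -550673)
(H - 20531) + P(-33) = (-550673 - 20531) + (288 + 6*(-33)) = -571204 + (288 - 198) = -571204 + 90 = -571114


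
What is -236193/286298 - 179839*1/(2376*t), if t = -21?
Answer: 1804657277/649323864 ≈ 2.7793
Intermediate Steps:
-236193/286298 - 179839*1/(2376*t) = -236193/286298 - 179839/((72*33)*(-21)) = -236193*1/286298 - 179839/(2376*(-21)) = -236193/286298 - 179839/(-49896) = -236193/286298 - 179839*(-1/49896) = -236193/286298 + 16349/4536 = 1804657277/649323864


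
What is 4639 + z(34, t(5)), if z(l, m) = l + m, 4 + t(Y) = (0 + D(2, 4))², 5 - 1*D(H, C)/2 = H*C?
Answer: 4705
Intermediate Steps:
D(H, C) = 10 - 2*C*H (D(H, C) = 10 - 2*H*C = 10 - 2*C*H)
t(Y) = 32 (t(Y) = -4 + (0 + (10 - 2*4*2))² = -4 + (0 + (10 - 16))² = -4 + (0 - 6)² = -4 + (-6)² = -4 + 36 = 32)
4639 + z(34, t(5)) = 4639 + (34 + 32) = 4639 + 66 = 4705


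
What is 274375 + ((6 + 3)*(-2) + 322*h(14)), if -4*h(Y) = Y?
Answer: 273230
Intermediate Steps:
h(Y) = -Y/4
274375 + ((6 + 3)*(-2) + 322*h(14)) = 274375 + ((6 + 3)*(-2) + 322*(-1/4*14)) = 274375 + (9*(-2) + 322*(-7/2)) = 274375 + (-18 - 1127) = 274375 - 1145 = 273230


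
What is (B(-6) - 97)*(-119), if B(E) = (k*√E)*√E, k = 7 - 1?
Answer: 15827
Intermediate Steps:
k = 6
B(E) = 6*E (B(E) = (6*√E)*√E = 6*E)
(B(-6) - 97)*(-119) = (6*(-6) - 97)*(-119) = (-36 - 97)*(-119) = -133*(-119) = 15827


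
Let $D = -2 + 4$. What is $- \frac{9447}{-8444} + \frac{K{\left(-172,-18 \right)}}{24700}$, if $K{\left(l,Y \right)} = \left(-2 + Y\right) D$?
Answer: $\frac{11650157}{10428340} \approx 1.1172$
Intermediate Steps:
$D = 2$
$K{\left(l,Y \right)} = -4 + 2 Y$ ($K{\left(l,Y \right)} = \left(-2 + Y\right) 2 = -4 + 2 Y$)
$- \frac{9447}{-8444} + \frac{K{\left(-172,-18 \right)}}{24700} = - \frac{9447}{-8444} + \frac{-4 + 2 \left(-18\right)}{24700} = \left(-9447\right) \left(- \frac{1}{8444}\right) + \left(-4 - 36\right) \frac{1}{24700} = \frac{9447}{8444} - \frac{2}{1235} = \frac{11650157}{10428340}$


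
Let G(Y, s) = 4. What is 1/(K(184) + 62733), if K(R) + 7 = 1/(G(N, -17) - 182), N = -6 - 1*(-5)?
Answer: 178/11165227 ≈ 1.5942e-5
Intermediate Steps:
N = -1 (N = -6 + 5 = -1)
K(R) = -1247/178 (K(R) = -7 + 1/(4 - 182) = -7 + 1/(-178) = -7 - 1/178 = -1247/178)
1/(K(184) + 62733) = 1/(-1247/178 + 62733) = 1/(11165227/178) = 178/11165227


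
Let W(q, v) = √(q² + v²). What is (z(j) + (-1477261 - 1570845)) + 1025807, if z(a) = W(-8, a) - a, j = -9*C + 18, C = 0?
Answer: -2022317 + 2*√97 ≈ -2.0223e+6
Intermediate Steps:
j = 18 (j = -9*0 + 18 = 0 + 18 = 18)
z(a) = √(64 + a²) - a (z(a) = √((-8)² + a²) - a = √(64 + a²) - a)
(z(j) + (-1477261 - 1570845)) + 1025807 = ((√(64 + 18²) - 1*18) + (-1477261 - 1570845)) + 1025807 = ((√(64 + 324) - 18) - 3048106) + 1025807 = ((√388 - 18) - 3048106) + 1025807 = ((2*√97 - 18) - 3048106) + 1025807 = ((-18 + 2*√97) - 3048106) + 1025807 = (-3048124 + 2*√97) + 1025807 = -2022317 + 2*√97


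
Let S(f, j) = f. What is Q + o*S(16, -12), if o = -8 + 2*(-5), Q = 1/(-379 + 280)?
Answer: -28513/99 ≈ -288.01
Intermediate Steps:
Q = -1/99 (Q = 1/(-99) = -1/99 ≈ -0.010101)
o = -18 (o = -8 - 10 = -18)
Q + o*S(16, -12) = -1/99 - 18*16 = -1/99 - 288 = -28513/99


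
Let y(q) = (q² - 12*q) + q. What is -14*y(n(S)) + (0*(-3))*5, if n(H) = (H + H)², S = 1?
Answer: 392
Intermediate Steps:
n(H) = 4*H² (n(H) = (2*H)² = 4*H²)
y(q) = q² - 11*q
-14*y(n(S)) + (0*(-3))*5 = -14*4*1²*(-11 + 4*1²) + (0*(-3))*5 = -14*4*1*(-11 + 4*1) + 0*5 = -56*(-11 + 4) + 0 = -56*(-7) + 0 = -14*(-28) + 0 = 392 + 0 = 392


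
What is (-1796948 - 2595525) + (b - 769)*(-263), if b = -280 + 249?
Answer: -4182073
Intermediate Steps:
b = -31
(-1796948 - 2595525) + (b - 769)*(-263) = (-1796948 - 2595525) + (-31 - 769)*(-263) = -4392473 - 800*(-263) = -4392473 + 210400 = -4182073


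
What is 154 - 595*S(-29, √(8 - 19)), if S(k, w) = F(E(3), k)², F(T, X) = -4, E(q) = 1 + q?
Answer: -9366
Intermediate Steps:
S(k, w) = 16 (S(k, w) = (-4)² = 16)
154 - 595*S(-29, √(8 - 19)) = 154 - 595*16 = 154 - 9520 = -9366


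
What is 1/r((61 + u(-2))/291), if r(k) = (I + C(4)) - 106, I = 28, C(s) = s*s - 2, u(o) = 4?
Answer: -1/64 ≈ -0.015625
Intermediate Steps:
C(s) = -2 + s**2 (C(s) = s**2 - 2 = -2 + s**2)
r(k) = -64 (r(k) = (28 + (-2 + 4**2)) - 106 = (28 + (-2 + 16)) - 106 = (28 + 14) - 106 = 42 - 106 = -64)
1/r((61 + u(-2))/291) = 1/(-64) = -1/64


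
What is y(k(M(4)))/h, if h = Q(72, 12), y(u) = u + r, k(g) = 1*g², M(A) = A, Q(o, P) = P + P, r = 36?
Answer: 13/6 ≈ 2.1667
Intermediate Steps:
Q(o, P) = 2*P
k(g) = g²
y(u) = 36 + u (y(u) = u + 36 = 36 + u)
h = 24 (h = 2*12 = 24)
y(k(M(4)))/h = (36 + 4²)/24 = (36 + 16)*(1/24) = 52*(1/24) = 13/6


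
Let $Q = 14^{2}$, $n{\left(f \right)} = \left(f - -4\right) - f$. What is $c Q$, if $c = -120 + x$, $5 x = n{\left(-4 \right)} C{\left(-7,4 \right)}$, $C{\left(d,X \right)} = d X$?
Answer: $- \frac{139552}{5} \approx -27910.0$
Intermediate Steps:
$C{\left(d,X \right)} = X d$
$n{\left(f \right)} = 4$ ($n{\left(f \right)} = \left(f + 4\right) - f = \left(4 + f\right) - f = 4$)
$x = - \frac{112}{5}$ ($x = \frac{4 \cdot 4 \left(-7\right)}{5} = \frac{4 \left(-28\right)}{5} = \frac{1}{5} \left(-112\right) = - \frac{112}{5} \approx -22.4$)
$c = - \frac{712}{5}$ ($c = -120 - \frac{112}{5} = - \frac{712}{5} \approx -142.4$)
$Q = 196$
$c Q = \left(- \frac{712}{5}\right) 196 = - \frac{139552}{5}$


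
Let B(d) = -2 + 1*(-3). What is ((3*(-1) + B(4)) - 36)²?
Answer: 1936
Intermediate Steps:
B(d) = -5 (B(d) = -2 - 3 = -5)
((3*(-1) + B(4)) - 36)² = ((3*(-1) - 5) - 36)² = ((-3 - 5) - 36)² = (-8 - 36)² = (-44)² = 1936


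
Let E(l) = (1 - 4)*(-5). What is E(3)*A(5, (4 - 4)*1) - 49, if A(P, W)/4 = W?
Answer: -49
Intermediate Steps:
A(P, W) = 4*W
E(l) = 15 (E(l) = -3*(-5) = 15)
E(3)*A(5, (4 - 4)*1) - 49 = 15*(4*((4 - 4)*1)) - 49 = 15*(4*(0*1)) - 49 = 15*(4*0) - 49 = 15*0 - 49 = 0 - 49 = -49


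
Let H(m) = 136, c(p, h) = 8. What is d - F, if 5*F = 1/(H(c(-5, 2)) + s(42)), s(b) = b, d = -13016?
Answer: -11584241/890 ≈ -13016.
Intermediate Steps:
F = 1/890 (F = 1/(5*(136 + 42)) = (1/5)/178 = (1/5)*(1/178) = 1/890 ≈ 0.0011236)
d - F = -13016 - 1*1/890 = -13016 - 1/890 = -11584241/890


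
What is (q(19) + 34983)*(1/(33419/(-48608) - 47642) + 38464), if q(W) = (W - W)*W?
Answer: 1038709838726113632/771938585 ≈ 1.3456e+9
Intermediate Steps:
q(W) = 0 (q(W) = 0*W = 0)
(q(19) + 34983)*(1/(33419/(-48608) - 47642) + 38464) = (0 + 34983)*(1/(33419/(-48608) - 47642) + 38464) = 34983*(1/(33419*(-1/48608) - 47642) + 38464) = 34983*(1/(-33419/48608 - 47642) + 38464) = 34983*(1/(-2315815755/48608) + 38464) = 34983*(-48608/2315815755 + 38464) = 34983*(89075537151712/2315815755) = 1038709838726113632/771938585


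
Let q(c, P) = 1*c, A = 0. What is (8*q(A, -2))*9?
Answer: 0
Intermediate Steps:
q(c, P) = c
(8*q(A, -2))*9 = (8*0)*9 = 0*9 = 0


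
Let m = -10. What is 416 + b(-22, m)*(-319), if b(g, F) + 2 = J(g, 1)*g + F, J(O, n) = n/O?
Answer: 3925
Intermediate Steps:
b(g, F) = -1 + F (b(g, F) = -2 + ((1/g)*g + F) = -2 + (g/g + F) = -2 + (1 + F) = -1 + F)
416 + b(-22, m)*(-319) = 416 + (-1 - 10)*(-319) = 416 - 11*(-319) = 416 + 3509 = 3925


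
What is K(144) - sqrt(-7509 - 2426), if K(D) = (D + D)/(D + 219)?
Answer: 96/121 - I*sqrt(9935) ≈ 0.79339 - 99.674*I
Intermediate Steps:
K(D) = 2*D/(219 + D) (K(D) = (2*D)/(219 + D) = 2*D/(219 + D))
K(144) - sqrt(-7509 - 2426) = 2*144/(219 + 144) - sqrt(-7509 - 2426) = 2*144/363 - sqrt(-9935) = 2*144*(1/363) - I*sqrt(9935) = 96/121 - I*sqrt(9935)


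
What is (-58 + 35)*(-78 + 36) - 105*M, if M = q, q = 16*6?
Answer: -9114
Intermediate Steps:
q = 96
M = 96
(-58 + 35)*(-78 + 36) - 105*M = (-58 + 35)*(-78 + 36) - 105*96 = -23*(-42) - 10080 = 966 - 10080 = -9114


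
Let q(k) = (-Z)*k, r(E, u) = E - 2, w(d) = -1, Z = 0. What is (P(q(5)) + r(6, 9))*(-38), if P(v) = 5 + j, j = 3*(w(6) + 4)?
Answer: -684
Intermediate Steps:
r(E, u) = -2 + E
q(k) = 0 (q(k) = (-1*0)*k = 0*k = 0)
j = 9 (j = 3*(-1 + 4) = 3*3 = 9)
P(v) = 14 (P(v) = 5 + 9 = 14)
(P(q(5)) + r(6, 9))*(-38) = (14 + (-2 + 6))*(-38) = (14 + 4)*(-38) = 18*(-38) = -684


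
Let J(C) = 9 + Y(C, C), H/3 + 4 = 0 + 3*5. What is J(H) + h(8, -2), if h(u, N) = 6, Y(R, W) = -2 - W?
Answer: -20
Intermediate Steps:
H = 33 (H = -12 + 3*(0 + 3*5) = -12 + 3*(0 + 15) = -12 + 3*15 = -12 + 45 = 33)
J(C) = 7 - C (J(C) = 9 + (-2 - C) = 7 - C)
J(H) + h(8, -2) = (7 - 1*33) + 6 = (7 - 33) + 6 = -26 + 6 = -20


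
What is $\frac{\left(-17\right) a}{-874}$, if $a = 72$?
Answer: $\frac{612}{437} \approx 1.4005$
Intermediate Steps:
$\frac{\left(-17\right) a}{-874} = \frac{\left(-17\right) 72}{-874} = \left(-1224\right) \left(- \frac{1}{874}\right) = \frac{612}{437}$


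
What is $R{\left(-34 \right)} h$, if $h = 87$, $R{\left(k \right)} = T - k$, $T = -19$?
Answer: $1305$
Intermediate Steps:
$R{\left(k \right)} = -19 - k$
$R{\left(-34 \right)} h = \left(-19 - -34\right) 87 = \left(-19 + 34\right) 87 = 15 \cdot 87 = 1305$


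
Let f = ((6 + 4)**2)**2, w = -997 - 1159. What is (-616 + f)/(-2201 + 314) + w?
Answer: -79956/37 ≈ -2161.0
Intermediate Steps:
w = -2156
f = 10000 (f = (10**2)**2 = 100**2 = 10000)
(-616 + f)/(-2201 + 314) + w = (-616 + 10000)/(-2201 + 314) - 2156 = 9384/(-1887) - 2156 = 9384*(-1/1887) - 2156 = -184/37 - 2156 = -79956/37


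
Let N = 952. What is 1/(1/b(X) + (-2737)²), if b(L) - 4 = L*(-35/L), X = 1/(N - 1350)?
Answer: 31/232226238 ≈ 1.3349e-7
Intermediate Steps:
X = -1/398 (X = 1/(952 - 1350) = 1/(-398) = -1/398 ≈ -0.0025126)
b(L) = -31 (b(L) = 4 + L*(-35/L) = 4 - 35 = -31)
1/(1/b(X) + (-2737)²) = 1/(1/(-31) + (-2737)²) = 1/(-1/31 + 7491169) = 1/(232226238/31) = 31/232226238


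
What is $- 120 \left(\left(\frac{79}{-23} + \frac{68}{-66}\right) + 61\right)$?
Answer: $- \frac{1716400}{253} \approx -6784.2$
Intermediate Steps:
$- 120 \left(\left(\frac{79}{-23} + \frac{68}{-66}\right) + 61\right) = - 120 \left(\left(79 \left(- \frac{1}{23}\right) + 68 \left(- \frac{1}{66}\right)\right) + 61\right) = - 120 \left(\left(- \frac{79}{23} - \frac{34}{33}\right) + 61\right) = - 120 \left(- \frac{3389}{759} + 61\right) = \left(-120\right) \frac{42910}{759} = - \frac{1716400}{253}$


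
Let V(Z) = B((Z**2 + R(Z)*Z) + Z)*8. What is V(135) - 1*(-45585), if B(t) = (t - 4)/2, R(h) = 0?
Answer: 119009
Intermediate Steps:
B(t) = -2 + t/2 (B(t) = (-4 + t)/2 = -2 + t/2)
V(Z) = -16 + 4*Z + 4*Z**2 (V(Z) = (-2 + ((Z**2 + 0*Z) + Z)/2)*8 = (-2 + ((Z**2 + 0) + Z)/2)*8 = (-2 + (Z**2 + Z)/2)*8 = (-2 + (Z + Z**2)/2)*8 = (-2 + (Z/2 + Z**2/2))*8 = (-2 + Z/2 + Z**2/2)*8 = -16 + 4*Z + 4*Z**2)
V(135) - 1*(-45585) = (-16 + 4*135*(1 + 135)) - 1*(-45585) = (-16 + 4*135*136) + 45585 = (-16 + 73440) + 45585 = 73424 + 45585 = 119009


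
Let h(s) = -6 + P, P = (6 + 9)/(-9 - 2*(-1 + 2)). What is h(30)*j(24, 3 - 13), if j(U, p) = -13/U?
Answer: 351/88 ≈ 3.9886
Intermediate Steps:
P = -15/11 (P = 15/(-9 - 2*1) = 15/(-9 - 2) = 15/(-11) = 15*(-1/11) = -15/11 ≈ -1.3636)
h(s) = -81/11 (h(s) = -6 - 15/11 = -81/11)
h(30)*j(24, 3 - 13) = -(-1053)/(11*24) = -81/11*(-13/24) = 351/88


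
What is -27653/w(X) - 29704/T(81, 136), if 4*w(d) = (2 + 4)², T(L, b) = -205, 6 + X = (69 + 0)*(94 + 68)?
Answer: -5401529/1845 ≈ -2927.7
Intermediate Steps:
X = 11172 (X = -6 + (69 + 0)*(94 + 68) = -6 + 69*162 = -6 + 11178 = 11172)
w(d) = 9 (w(d) = (2 + 4)²/4 = (¼)*6² = (¼)*36 = 9)
-27653/w(X) - 29704/T(81, 136) = -27653/9 - 29704/(-205) = -27653*⅑ - 29704*(-1/205) = -27653/9 + 29704/205 = -5401529/1845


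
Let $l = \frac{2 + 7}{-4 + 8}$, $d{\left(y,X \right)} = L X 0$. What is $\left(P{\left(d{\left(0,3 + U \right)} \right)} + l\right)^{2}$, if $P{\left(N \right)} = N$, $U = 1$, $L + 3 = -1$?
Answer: $\frac{81}{16} \approx 5.0625$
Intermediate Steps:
$L = -4$ ($L = -3 - 1 = -4$)
$d{\left(y,X \right)} = 0$ ($d{\left(y,X \right)} = - 4 X 0 = 0$)
$l = \frac{9}{4} \approx 2.25$
$\left(P{\left(d{\left(0,3 + U \right)} \right)} + l\right)^{2} = \left(0 + \frac{9}{4}\right)^{2} = \left(\frac{9}{4}\right)^{2} = \frac{81}{16}$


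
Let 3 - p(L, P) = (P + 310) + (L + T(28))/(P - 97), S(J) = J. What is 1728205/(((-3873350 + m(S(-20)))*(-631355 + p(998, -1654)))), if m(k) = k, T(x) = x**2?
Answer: 605217391/854575600784324 ≈ 7.0821e-7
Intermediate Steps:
p(L, P) = -307 - P - (784 + L)/(-97 + P) (p(L, P) = 3 - ((P + 310) + (L + 28**2)/(P - 97)) = 3 - ((310 + P) + (L + 784)/(-97 + P)) = 3 - ((310 + P) + (784 + L)/(-97 + P)) = 3 - (310 + P + (784 + L)/(-97 + P)) = 3 + (-310 - P - (784 + L)/(-97 + P)) = -307 - P - (784 + L)/(-97 + P))
1728205/(((-3873350 + m(S(-20)))*(-631355 + p(998, -1654)))) = 1728205/(((-3873350 - 20)*(-631355 + (28995 - 1*998 - 1*(-1654)**2 - 210*(-1654))/(-97 - 1654)))) = 1728205/((-3873370*(-631355 + (28995 - 998 - 1*2735716 + 347340)/(-1751)))) = 1728205/((-3873370*(-631355 - (28995 - 998 - 2735716 + 347340)/1751))) = 1728205/((-3873370*(-631355 - 1/1751*(-2360379)))) = 1728205/((-3873370*(-631355 + 2360379/1751))) = 1728205/((-3873370*(-1103142226/1751))) = 1728205/(4272878003921620/1751) = 1728205*(1751/4272878003921620) = 605217391/854575600784324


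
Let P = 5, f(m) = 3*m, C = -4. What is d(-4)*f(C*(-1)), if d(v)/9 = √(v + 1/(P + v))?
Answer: 108*I*√3 ≈ 187.06*I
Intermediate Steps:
d(v) = 9*√(v + 1/(5 + v))
d(-4)*f(C*(-1)) = (9*√((1 - 4*(5 - 4))/(5 - 4)))*(3*(-4*(-1))) = (9*√((1 - 4*1)/1))*(3*4) = (9*√(1*(1 - 4)))*12 = (9*√(1*(-3)))*12 = (9*√(-3))*12 = (9*(I*√3))*12 = (9*I*√3)*12 = 108*I*√3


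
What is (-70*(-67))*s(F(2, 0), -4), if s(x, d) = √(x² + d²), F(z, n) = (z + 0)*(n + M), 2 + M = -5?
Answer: 9380*√53 ≈ 68287.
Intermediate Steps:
M = -7 (M = -2 - 5 = -7)
F(z, n) = z*(-7 + n) (F(z, n) = (z + 0)*(n - 7) = z*(-7 + n))
s(x, d) = √(d² + x²)
(-70*(-67))*s(F(2, 0), -4) = (-70*(-67))*√((-4)² + (2*(-7 + 0))²) = 4690*√(16 + (2*(-7))²) = 4690*√(16 + (-14)²) = 4690*√(16 + 196) = 4690*√212 = 4690*(2*√53) = 9380*√53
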